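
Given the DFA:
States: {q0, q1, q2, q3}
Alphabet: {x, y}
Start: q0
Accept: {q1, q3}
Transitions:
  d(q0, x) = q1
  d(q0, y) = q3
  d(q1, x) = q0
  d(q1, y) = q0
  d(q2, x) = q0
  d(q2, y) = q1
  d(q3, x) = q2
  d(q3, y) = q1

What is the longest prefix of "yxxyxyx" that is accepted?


Run the DFA, marking each prefix where the state is accepting:
  "" -> q0 [reject]
  "y" -> q3 [accept]
  "yx" -> q2 [reject]
  "yxx" -> q0 [reject]
  "yxxy" -> q3 [accept]
  "yxxyx" -> q2 [reject]
  "yxxyxy" -> q1 [accept]
  "yxxyxyx" -> q0 [reject]

"yxxyxy"


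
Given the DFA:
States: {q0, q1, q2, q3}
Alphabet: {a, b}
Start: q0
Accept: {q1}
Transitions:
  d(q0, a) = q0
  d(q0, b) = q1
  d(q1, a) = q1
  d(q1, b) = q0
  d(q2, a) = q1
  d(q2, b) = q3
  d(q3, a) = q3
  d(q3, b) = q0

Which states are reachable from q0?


BFS from q0:
  layer 0: {q0}
  layer 1: {q1}

{q0, q1}


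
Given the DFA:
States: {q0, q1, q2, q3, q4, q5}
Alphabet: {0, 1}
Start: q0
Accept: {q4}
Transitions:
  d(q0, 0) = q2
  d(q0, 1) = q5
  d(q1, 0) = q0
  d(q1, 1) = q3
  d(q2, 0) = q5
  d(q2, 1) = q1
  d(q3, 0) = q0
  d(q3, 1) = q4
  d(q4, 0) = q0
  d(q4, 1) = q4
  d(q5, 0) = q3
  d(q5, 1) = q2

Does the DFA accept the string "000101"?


Trace: q0 -> q2 -> q5 -> q3 -> q4 -> q0 -> q5
Final state: q5
Accept states: {q4}

No, rejected (final state q5 is not an accept state)


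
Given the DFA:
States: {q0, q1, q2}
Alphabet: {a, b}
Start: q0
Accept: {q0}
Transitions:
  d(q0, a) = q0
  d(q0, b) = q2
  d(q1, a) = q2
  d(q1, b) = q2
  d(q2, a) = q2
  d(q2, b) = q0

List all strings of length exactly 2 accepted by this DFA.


All strings of length 2: 4 total
Accepted: 2

"aa", "bb"


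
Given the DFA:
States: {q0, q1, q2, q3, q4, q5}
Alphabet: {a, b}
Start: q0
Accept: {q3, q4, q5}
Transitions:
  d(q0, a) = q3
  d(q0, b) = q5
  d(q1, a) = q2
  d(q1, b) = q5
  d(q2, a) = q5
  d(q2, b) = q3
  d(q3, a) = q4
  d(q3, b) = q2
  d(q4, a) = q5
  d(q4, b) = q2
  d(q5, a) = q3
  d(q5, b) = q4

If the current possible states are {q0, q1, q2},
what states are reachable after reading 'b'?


Apply transition on 'b' from each current state:
  d(q0, b) = q5
  d(q1, b) = q5
  d(q2, b) = q3

{q3, q5}


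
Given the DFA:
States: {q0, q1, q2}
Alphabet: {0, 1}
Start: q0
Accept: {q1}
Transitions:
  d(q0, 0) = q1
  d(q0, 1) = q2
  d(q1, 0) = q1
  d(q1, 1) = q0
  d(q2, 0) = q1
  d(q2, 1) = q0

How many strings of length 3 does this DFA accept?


Enumerating all length-3 strings:
  "000" -> q1 [accept]
  "001" -> q0 [reject]
  "010" -> q1 [accept]
  "011" -> q2 [reject]
  "100" -> q1 [accept]
  "101" -> q0 [reject]
  "110" -> q1 [accept]
  "111" -> q2 [reject]

4 out of 8


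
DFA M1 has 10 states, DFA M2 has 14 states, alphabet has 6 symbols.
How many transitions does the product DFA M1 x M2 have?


Product DFA has 10 * 14 = 140 states.
Each has 6 transitions: 140 * 6 = 840

840


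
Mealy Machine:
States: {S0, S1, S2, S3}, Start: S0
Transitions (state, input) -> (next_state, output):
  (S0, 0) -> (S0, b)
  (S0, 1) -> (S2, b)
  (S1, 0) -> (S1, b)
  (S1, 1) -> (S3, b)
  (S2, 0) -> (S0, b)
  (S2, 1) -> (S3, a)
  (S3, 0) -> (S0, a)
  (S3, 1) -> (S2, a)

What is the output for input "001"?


Step-by-step:
  (S0, 0) -> (S0, b)
  (S0, 0) -> (S0, b)
  (S0, 1) -> (S2, b)

"bbb"


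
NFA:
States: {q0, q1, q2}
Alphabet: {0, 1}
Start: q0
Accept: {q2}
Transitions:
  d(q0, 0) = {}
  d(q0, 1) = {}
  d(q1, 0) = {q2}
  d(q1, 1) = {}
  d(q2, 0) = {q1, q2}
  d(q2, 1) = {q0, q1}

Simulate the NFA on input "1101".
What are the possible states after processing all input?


Start: {q0}
  --1--> {}
  --1--> {}
  --0--> {}
  --1--> {}

{} (empty set, no valid transitions)


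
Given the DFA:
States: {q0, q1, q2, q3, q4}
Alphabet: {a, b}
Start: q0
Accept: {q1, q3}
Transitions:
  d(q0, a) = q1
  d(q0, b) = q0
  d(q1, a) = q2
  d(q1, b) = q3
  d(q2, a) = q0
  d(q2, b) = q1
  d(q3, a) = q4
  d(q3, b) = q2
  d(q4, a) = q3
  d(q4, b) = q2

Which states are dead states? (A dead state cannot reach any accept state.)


Forward reachability from each state:
  q0 -> reaches accept state q1 (live)
  q1 -> reaches accept state q1 (live)
  q2 -> reaches accept state q1 (live)
  q3 -> reaches accept state q1 (live)
  q4 -> reaches accept state q1 (live)

None (all states can reach an accept state)


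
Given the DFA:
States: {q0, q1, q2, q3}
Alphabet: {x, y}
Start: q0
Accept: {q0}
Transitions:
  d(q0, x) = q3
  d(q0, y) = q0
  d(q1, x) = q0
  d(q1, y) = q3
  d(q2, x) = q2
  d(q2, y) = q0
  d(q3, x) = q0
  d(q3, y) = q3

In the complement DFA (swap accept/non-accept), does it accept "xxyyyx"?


Trace: q0 -> q3 -> q0 -> q0 -> q0 -> q0 -> q3
Final: q3
Original accept: {q0}
Complement: q3 is not in original accept

Yes, complement accepts (original rejects)


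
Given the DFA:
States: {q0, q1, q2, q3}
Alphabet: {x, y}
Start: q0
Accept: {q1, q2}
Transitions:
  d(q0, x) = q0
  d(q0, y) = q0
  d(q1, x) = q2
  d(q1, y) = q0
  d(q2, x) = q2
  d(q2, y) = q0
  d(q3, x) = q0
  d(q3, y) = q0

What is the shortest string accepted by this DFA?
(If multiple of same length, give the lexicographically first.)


BFS by string length (lex-first path to each state shown):
  len 0: q0<-""
  len 1: q0<-"x"
  len 2: q0<-"xx"
  len 3: q0<-"xxx"
  len 4: q0<-"xxxx"
  len 5: q0<-"xxxxx"
  len 6: q0<-"xxxxxx"
  len 7: q0<-"xxxxxxx"
  len 8: q0<-"xxxxxxxx"

No string accepted (empty language)


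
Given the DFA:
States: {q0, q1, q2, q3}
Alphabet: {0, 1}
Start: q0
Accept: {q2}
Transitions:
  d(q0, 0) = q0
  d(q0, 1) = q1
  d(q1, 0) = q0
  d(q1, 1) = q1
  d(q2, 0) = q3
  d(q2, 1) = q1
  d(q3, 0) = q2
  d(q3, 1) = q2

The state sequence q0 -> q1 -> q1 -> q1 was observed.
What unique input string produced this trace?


Trace back each transition to find the symbol:
  q0 --[1]--> q1
  q1 --[1]--> q1
  q1 --[1]--> q1

"111"


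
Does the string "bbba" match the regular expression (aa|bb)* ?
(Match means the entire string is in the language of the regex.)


|string| = 4; first = 'b'; last = 'a'

No, "bbba" does not match (aa|bb)*


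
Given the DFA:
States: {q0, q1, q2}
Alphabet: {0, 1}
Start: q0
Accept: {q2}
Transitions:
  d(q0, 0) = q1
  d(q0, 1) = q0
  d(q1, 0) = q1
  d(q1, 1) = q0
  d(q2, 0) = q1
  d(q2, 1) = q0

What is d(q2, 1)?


Looking up transition d(q2, 1)

q0


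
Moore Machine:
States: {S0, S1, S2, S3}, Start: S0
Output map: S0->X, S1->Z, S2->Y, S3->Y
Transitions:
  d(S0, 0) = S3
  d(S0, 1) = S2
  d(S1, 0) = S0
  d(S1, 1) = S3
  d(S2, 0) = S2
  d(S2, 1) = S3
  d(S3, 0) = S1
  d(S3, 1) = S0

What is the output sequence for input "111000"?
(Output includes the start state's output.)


Start: S0 (output X)
  --1--> S2 (output Y)
  --1--> S3 (output Y)
  --1--> S0 (output X)
  --0--> S3 (output Y)
  --0--> S1 (output Z)
  --0--> S0 (output X)

"XYYXYZX"


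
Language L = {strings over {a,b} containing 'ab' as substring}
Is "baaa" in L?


'ab' does not occur

No, "baaa" is not in L


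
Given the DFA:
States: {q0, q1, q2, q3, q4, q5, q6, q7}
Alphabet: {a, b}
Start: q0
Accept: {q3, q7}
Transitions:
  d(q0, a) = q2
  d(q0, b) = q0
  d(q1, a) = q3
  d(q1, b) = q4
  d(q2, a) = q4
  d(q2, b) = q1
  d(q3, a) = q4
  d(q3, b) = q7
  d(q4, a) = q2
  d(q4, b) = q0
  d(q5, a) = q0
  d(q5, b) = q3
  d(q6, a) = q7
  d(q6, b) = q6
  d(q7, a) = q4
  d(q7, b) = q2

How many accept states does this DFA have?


Accept states listed: {q3, q7}
Counting: q3(1) q7(2)

2


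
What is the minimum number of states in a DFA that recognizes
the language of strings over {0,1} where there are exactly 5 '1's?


States: count = 0, 1, ..., 5 (that's 6 states), plus a dead state for count > 5.
Total: 6 + 1 = 7. Accept = count-5 state.

7


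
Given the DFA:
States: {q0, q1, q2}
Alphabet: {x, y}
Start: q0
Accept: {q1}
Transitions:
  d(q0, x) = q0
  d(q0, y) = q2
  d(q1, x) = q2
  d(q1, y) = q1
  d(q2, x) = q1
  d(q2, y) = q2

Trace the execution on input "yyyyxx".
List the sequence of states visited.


Input: yyyyxx
d(q0, y) = q2
d(q2, y) = q2
d(q2, y) = q2
d(q2, y) = q2
d(q2, x) = q1
d(q1, x) = q2


q0 -> q2 -> q2 -> q2 -> q2 -> q1 -> q2


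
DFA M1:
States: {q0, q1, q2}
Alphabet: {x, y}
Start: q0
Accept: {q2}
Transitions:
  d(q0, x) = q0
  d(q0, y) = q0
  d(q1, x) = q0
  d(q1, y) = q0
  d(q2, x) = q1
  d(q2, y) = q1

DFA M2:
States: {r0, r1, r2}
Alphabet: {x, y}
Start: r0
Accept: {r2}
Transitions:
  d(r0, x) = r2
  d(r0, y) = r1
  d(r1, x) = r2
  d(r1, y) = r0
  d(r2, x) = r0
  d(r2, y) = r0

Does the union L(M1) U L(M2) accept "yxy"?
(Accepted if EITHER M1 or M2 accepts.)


M1: final=q0 accepted=False
M2: final=r0 accepted=False

No, union rejects (neither accepts)


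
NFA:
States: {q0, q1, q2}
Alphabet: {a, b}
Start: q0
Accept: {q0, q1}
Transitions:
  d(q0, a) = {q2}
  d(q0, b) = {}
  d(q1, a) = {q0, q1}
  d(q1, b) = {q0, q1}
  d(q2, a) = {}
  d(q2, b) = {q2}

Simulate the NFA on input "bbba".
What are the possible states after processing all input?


Start: {q0}
  --b--> {}
  --b--> {}
  --b--> {}
  --a--> {}

{} (empty set, no valid transitions)


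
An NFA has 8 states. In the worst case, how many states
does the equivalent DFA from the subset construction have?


Subset construction: one DFA state per subset of NFA states.
2^8 = 256

256


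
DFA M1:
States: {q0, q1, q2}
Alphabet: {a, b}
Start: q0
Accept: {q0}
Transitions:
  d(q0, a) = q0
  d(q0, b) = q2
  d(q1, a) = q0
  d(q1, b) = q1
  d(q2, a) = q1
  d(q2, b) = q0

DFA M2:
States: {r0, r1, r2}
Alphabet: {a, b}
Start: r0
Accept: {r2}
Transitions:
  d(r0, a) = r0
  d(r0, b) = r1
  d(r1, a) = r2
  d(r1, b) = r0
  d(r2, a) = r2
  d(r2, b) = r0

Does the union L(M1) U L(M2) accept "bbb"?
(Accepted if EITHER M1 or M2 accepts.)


M1: final=q2 accepted=False
M2: final=r1 accepted=False

No, union rejects (neither accepts)


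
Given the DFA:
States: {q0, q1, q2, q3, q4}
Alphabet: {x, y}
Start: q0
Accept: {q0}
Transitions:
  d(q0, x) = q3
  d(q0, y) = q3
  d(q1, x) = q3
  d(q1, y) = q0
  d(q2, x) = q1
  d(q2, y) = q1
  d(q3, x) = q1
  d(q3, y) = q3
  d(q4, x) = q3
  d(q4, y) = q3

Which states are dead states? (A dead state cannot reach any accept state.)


Forward reachability from each state:
  q0 -> reaches accept state q0 (live)
  q1 -> reaches accept state q0 (live)
  q2 -> reaches accept state q0 (live)
  q3 -> reaches accept state q0 (live)
  q4 -> reaches accept state q0 (live)

None (all states can reach an accept state)


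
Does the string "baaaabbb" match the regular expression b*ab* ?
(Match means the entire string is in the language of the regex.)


|string| = 8; first = 'b'; last = 'b'

No, "baaaabbb" does not match b*ab*


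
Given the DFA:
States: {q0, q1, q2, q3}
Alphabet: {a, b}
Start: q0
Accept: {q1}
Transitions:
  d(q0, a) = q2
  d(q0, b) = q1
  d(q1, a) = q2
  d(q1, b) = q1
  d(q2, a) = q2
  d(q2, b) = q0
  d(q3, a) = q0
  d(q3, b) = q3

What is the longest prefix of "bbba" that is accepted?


Run the DFA, marking each prefix where the state is accepting:
  "" -> q0 [reject]
  "b" -> q1 [accept]
  "bb" -> q1 [accept]
  "bbb" -> q1 [accept]
  "bbba" -> q2 [reject]

"bbb"


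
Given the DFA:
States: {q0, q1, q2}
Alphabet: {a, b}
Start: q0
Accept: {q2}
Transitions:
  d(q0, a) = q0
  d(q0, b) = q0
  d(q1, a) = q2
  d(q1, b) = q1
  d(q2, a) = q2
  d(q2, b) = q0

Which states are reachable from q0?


BFS from q0:
  layer 0: {q0}

{q0}


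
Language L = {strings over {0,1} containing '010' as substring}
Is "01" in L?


'010' does not occur

No, "01" is not in L


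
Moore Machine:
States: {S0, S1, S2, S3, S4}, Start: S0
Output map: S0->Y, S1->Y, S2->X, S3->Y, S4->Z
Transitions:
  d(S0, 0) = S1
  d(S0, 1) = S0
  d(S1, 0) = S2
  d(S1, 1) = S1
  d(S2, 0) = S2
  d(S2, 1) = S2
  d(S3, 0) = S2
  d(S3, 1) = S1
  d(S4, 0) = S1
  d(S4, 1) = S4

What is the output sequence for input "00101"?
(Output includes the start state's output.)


Start: S0 (output Y)
  --0--> S1 (output Y)
  --0--> S2 (output X)
  --1--> S2 (output X)
  --0--> S2 (output X)
  --1--> S2 (output X)

"YYXXXX"


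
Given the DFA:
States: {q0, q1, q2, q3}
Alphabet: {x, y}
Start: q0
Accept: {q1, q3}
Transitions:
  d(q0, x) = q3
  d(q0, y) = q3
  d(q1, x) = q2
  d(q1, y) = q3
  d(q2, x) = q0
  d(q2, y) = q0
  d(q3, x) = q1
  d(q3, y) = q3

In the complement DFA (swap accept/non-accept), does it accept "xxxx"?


Trace: q0 -> q3 -> q1 -> q2 -> q0
Final: q0
Original accept: {q1, q3}
Complement: q0 is not in original accept

Yes, complement accepts (original rejects)


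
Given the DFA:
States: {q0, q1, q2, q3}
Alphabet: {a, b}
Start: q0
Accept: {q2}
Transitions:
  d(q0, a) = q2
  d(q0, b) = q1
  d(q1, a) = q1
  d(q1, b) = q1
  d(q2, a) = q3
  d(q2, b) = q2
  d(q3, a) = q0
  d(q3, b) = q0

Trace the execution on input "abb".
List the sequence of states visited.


Input: abb
d(q0, a) = q2
d(q2, b) = q2
d(q2, b) = q2


q0 -> q2 -> q2 -> q2


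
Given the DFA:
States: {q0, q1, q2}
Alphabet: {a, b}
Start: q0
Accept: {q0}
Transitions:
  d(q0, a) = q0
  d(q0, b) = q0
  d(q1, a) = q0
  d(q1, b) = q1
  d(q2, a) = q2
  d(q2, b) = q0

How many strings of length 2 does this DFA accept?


Enumerating all length-2 strings:
  "aa" -> q0 [accept]
  "ab" -> q0 [accept]
  "ba" -> q0 [accept]
  "bb" -> q0 [accept]

4 out of 4


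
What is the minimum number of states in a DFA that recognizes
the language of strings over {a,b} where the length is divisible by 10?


States track (length) mod 10.
Need 10 states: one per remainder 0..9; accept = remainder 0.

10


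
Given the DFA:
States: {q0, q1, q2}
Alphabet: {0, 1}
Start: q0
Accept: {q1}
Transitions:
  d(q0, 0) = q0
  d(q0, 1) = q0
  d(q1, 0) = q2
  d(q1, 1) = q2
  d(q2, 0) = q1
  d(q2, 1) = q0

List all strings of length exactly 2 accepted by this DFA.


All strings of length 2: 4 total
Accepted: 0

None


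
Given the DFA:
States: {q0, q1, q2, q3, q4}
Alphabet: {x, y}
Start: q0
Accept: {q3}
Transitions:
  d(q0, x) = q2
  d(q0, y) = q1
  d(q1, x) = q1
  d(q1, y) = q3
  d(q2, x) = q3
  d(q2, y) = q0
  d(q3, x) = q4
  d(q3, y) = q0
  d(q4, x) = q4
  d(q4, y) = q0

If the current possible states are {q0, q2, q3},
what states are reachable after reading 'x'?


Apply transition on 'x' from each current state:
  d(q0, x) = q2
  d(q2, x) = q3
  d(q3, x) = q4

{q2, q3, q4}


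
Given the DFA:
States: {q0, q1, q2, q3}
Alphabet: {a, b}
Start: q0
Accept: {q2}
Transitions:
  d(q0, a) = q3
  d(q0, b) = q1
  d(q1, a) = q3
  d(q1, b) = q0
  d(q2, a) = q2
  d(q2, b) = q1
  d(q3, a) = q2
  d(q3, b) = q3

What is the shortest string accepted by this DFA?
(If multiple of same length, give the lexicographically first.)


BFS by string length (lex-first path to each state shown):
  len 0: q0<-""
  len 1: q1<-"b", q3<-"a"
  len 2: q0<-"bb", q2<-"aa", q3<-"ab"
Found accept state at length 2.

"aa"


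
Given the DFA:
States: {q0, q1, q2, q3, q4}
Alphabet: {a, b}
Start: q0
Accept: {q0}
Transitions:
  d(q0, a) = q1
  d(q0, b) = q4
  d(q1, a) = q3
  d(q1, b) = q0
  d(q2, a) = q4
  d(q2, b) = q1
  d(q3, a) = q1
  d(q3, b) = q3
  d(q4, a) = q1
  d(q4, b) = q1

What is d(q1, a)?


Looking up transition d(q1, a)

q3


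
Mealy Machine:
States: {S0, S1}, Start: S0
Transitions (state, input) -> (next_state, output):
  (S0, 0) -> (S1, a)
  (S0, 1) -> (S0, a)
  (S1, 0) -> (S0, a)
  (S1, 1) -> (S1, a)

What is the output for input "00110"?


Step-by-step:
  (S0, 0) -> (S1, a)
  (S1, 0) -> (S0, a)
  (S0, 1) -> (S0, a)
  (S0, 1) -> (S0, a)
  (S0, 0) -> (S1, a)

"aaaaa"


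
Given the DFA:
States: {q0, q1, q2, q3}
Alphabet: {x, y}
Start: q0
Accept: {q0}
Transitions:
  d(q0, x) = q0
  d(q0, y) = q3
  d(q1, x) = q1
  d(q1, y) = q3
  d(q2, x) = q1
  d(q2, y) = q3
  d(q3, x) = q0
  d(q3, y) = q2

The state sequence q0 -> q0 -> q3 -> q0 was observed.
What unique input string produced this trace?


Trace back each transition to find the symbol:
  q0 --[x]--> q0
  q0 --[y]--> q3
  q3 --[x]--> q0

"xyx"


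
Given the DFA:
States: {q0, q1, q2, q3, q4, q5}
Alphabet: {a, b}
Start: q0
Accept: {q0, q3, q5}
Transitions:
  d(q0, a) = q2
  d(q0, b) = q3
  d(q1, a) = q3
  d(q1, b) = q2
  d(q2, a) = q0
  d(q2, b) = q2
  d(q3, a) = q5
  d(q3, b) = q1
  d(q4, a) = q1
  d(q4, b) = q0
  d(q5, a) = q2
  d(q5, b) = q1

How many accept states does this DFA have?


Accept states listed: {q0, q3, q5}
Counting: q0(1) q3(2) q5(3)

3


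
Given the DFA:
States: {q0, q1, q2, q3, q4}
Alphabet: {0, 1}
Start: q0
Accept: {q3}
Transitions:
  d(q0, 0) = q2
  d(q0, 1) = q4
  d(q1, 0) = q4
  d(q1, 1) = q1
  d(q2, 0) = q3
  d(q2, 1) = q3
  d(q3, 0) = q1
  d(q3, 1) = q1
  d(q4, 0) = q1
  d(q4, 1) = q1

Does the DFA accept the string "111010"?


Trace: q0 -> q4 -> q1 -> q1 -> q4 -> q1 -> q4
Final state: q4
Accept states: {q3}

No, rejected (final state q4 is not an accept state)


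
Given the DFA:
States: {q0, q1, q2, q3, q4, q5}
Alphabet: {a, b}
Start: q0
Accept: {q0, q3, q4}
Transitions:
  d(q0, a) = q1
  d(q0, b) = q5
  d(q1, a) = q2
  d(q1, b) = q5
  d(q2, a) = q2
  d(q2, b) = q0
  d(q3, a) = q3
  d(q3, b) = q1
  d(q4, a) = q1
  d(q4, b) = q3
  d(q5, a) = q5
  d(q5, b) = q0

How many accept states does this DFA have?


Accept states listed: {q0, q3, q4}
Counting: q0(1) q3(2) q4(3)

3


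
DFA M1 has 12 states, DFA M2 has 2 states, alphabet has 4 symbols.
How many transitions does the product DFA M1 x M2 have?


Product DFA has 12 * 2 = 24 states.
Each has 4 transitions: 24 * 4 = 96

96


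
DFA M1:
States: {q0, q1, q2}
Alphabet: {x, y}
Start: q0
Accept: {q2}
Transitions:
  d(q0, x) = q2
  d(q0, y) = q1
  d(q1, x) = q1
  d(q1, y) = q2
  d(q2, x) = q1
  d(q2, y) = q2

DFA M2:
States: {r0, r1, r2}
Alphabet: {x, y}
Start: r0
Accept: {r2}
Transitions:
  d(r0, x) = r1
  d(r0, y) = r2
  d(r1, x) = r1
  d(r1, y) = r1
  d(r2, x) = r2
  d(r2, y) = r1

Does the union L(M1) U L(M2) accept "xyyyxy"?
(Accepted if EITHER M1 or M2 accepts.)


M1: final=q2 accepted=True
M2: final=r1 accepted=False

Yes, union accepts


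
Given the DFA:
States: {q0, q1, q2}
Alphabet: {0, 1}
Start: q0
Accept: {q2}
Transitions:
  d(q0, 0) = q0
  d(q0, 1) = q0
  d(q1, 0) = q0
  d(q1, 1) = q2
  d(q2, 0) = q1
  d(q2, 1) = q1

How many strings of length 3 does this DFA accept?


Enumerating all length-3 strings:
  "000" -> q0 [reject]
  "001" -> q0 [reject]
  "010" -> q0 [reject]
  "011" -> q0 [reject]
  "100" -> q0 [reject]
  "101" -> q0 [reject]
  "110" -> q0 [reject]
  "111" -> q0 [reject]

0 out of 8


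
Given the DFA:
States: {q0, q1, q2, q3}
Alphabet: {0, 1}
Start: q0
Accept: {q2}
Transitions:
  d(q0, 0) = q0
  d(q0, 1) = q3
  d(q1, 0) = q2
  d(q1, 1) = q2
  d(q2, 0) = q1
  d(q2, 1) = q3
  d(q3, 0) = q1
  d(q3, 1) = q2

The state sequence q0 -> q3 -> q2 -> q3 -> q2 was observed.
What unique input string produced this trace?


Trace back each transition to find the symbol:
  q0 --[1]--> q3
  q3 --[1]--> q2
  q2 --[1]--> q3
  q3 --[1]--> q2

"1111"


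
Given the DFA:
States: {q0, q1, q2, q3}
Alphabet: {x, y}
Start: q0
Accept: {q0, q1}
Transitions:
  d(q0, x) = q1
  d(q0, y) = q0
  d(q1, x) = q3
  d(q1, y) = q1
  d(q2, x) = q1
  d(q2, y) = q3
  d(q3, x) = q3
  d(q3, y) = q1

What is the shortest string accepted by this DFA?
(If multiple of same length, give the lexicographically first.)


BFS by string length (lex-first path to each state shown):
  len 0: q0<-""
Found accept state at length 0.

"" (empty string)


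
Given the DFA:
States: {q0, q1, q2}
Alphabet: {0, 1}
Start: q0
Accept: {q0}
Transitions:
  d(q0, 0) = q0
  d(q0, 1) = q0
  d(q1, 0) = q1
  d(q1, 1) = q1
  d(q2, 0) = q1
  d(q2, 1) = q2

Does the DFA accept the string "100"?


Trace: q0 -> q0 -> q0 -> q0
Final state: q0
Accept states: {q0}

Yes, accepted (final state q0 is an accept state)


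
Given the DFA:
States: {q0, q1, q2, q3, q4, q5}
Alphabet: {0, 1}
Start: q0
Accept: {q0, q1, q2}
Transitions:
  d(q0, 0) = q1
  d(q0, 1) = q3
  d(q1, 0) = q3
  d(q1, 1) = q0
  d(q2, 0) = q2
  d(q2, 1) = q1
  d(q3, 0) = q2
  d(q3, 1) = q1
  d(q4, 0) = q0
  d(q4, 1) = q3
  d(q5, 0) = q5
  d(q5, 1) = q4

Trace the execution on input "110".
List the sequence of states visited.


Input: 110
d(q0, 1) = q3
d(q3, 1) = q1
d(q1, 0) = q3


q0 -> q3 -> q1 -> q3


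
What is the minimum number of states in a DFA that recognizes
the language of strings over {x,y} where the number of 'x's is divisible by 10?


States track (count of 'x') mod 10.
Need 10 states: one per remainder 0..9; accept = remainder 0.

10


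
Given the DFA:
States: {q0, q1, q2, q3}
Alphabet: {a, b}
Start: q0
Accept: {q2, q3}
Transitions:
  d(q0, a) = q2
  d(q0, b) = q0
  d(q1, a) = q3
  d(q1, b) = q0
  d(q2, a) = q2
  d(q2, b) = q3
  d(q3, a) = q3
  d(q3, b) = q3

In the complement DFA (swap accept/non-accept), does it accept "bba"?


Trace: q0 -> q0 -> q0 -> q2
Final: q2
Original accept: {q2, q3}
Complement: q2 is in original accept

No, complement rejects (original accepts)


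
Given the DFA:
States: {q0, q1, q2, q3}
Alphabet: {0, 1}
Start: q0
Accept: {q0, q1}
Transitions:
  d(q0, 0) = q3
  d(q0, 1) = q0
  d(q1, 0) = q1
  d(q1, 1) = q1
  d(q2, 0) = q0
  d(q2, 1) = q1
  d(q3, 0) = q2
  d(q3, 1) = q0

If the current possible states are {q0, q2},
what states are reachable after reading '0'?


Apply transition on '0' from each current state:
  d(q0, 0) = q3
  d(q2, 0) = q0

{q0, q3}


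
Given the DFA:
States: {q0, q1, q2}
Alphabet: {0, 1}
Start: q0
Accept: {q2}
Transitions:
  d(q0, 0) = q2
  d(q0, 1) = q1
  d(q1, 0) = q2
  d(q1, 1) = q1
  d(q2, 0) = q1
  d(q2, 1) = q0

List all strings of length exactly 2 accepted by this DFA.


All strings of length 2: 4 total
Accepted: 1

"10"


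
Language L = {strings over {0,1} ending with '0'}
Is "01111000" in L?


last symbol = '0'

Yes, "01111000" is in L


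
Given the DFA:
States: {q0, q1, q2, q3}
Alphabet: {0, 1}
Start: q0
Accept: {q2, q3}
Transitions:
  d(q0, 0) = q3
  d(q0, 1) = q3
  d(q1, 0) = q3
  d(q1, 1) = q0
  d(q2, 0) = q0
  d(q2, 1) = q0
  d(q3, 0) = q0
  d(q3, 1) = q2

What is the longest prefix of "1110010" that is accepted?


Run the DFA, marking each prefix where the state is accepting:
  "" -> q0 [reject]
  "1" -> q3 [accept]
  "11" -> q2 [accept]
  "111" -> q0 [reject]
  "1110" -> q3 [accept]
  "11100" -> q0 [reject]
  "111001" -> q3 [accept]
  "1110010" -> q0 [reject]

"111001"


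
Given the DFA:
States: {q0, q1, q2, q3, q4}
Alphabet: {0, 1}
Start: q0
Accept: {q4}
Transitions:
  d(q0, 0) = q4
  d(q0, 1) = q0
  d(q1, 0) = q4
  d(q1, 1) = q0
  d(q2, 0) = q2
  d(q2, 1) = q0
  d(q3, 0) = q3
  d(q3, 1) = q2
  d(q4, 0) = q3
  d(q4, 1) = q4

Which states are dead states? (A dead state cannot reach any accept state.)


Forward reachability from each state:
  q0 -> reaches accept state q4 (live)
  q1 -> reaches accept state q4 (live)
  q2 -> reaches accept state q4 (live)
  q3 -> reaches accept state q4 (live)
  q4 -> reaches accept state q4 (live)

None (all states can reach an accept state)


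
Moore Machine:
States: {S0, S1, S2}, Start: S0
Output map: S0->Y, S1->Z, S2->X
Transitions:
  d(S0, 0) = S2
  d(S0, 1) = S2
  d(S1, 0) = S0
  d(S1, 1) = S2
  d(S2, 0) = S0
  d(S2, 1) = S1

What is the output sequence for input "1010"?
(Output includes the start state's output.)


Start: S0 (output Y)
  --1--> S2 (output X)
  --0--> S0 (output Y)
  --1--> S2 (output X)
  --0--> S0 (output Y)

"YXYXY"


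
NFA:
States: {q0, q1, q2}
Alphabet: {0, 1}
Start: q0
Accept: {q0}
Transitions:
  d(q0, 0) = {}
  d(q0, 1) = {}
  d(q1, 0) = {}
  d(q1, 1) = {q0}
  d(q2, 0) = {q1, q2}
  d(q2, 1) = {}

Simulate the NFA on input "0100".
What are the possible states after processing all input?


Start: {q0}
  --0--> {}
  --1--> {}
  --0--> {}
  --0--> {}

{} (empty set, no valid transitions)


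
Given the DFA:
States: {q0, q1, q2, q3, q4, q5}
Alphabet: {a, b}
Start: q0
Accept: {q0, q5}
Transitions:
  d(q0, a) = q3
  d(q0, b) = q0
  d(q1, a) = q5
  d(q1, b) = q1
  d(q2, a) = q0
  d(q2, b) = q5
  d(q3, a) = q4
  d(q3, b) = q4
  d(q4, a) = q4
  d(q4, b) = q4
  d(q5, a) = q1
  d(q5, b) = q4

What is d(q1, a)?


Looking up transition d(q1, a)

q5


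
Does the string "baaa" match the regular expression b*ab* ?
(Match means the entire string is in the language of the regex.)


|string| = 4; first = 'b'; last = 'a'

No, "baaa" does not match b*ab*


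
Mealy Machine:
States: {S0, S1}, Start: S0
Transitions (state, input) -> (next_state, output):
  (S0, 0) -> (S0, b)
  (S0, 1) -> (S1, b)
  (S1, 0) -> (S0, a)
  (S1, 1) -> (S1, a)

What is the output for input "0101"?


Step-by-step:
  (S0, 0) -> (S0, b)
  (S0, 1) -> (S1, b)
  (S1, 0) -> (S0, a)
  (S0, 1) -> (S1, b)

"bbab"


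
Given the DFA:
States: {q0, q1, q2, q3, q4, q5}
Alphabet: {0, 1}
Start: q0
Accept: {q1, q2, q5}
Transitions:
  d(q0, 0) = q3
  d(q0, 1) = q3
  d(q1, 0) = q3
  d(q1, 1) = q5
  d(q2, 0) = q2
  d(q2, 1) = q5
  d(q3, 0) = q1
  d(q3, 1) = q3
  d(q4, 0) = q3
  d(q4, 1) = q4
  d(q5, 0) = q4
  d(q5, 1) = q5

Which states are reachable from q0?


BFS from q0:
  layer 0: {q0}
  layer 1: {q3}
  layer 2: {q1}
  layer 3: {q5}
  layer 4: {q4}

{q0, q1, q3, q4, q5}


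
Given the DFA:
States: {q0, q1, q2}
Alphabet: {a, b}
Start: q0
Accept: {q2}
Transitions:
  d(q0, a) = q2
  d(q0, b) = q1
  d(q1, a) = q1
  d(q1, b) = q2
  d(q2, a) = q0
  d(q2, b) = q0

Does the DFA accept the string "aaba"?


Trace: q0 -> q2 -> q0 -> q1 -> q1
Final state: q1
Accept states: {q2}

No, rejected (final state q1 is not an accept state)


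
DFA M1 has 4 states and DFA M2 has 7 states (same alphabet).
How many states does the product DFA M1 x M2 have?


Product construction pairs every M1 state with every M2 state.
4 * 7 = 28

28


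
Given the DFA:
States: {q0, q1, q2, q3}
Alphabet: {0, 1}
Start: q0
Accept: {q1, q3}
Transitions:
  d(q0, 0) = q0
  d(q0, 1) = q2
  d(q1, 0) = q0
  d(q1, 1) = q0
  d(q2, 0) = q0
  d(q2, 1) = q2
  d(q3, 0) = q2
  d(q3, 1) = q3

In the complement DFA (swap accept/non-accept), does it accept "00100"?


Trace: q0 -> q0 -> q0 -> q2 -> q0 -> q0
Final: q0
Original accept: {q1, q3}
Complement: q0 is not in original accept

Yes, complement accepts (original rejects)


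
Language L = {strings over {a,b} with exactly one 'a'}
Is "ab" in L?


count('a') = 1

Yes, "ab" is in L


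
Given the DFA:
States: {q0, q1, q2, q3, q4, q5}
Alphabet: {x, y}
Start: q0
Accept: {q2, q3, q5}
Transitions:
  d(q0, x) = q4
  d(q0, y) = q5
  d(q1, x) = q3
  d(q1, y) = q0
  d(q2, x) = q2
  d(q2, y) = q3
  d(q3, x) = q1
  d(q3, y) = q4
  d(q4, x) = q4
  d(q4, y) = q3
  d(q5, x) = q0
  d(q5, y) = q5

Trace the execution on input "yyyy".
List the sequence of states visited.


Input: yyyy
d(q0, y) = q5
d(q5, y) = q5
d(q5, y) = q5
d(q5, y) = q5


q0 -> q5 -> q5 -> q5 -> q5


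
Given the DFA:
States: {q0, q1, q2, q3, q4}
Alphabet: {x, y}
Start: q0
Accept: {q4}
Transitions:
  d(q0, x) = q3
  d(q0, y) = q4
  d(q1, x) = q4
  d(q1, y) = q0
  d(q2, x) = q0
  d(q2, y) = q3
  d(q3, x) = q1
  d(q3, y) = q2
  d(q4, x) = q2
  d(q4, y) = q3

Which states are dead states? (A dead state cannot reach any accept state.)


Forward reachability from each state:
  q0 -> reaches accept state q4 (live)
  q1 -> reaches accept state q4 (live)
  q2 -> reaches accept state q4 (live)
  q3 -> reaches accept state q4 (live)
  q4 -> reaches accept state q4 (live)

None (all states can reach an accept state)


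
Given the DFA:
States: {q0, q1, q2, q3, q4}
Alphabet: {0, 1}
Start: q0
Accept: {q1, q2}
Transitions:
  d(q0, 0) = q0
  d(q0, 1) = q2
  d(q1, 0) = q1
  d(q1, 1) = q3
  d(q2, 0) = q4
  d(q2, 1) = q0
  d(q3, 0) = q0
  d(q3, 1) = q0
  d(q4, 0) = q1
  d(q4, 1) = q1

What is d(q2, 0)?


Looking up transition d(q2, 0)

q4


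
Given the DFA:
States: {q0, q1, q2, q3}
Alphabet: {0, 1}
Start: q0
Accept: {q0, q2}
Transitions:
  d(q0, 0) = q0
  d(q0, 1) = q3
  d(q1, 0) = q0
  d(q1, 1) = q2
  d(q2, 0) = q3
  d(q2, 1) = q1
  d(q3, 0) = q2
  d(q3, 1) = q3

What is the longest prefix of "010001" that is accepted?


Run the DFA, marking each prefix where the state is accepting:
  "" -> q0 [accept]
  "0" -> q0 [accept]
  "01" -> q3 [reject]
  "010" -> q2 [accept]
  "0100" -> q3 [reject]
  "01000" -> q2 [accept]
  "010001" -> q1 [reject]

"01000"


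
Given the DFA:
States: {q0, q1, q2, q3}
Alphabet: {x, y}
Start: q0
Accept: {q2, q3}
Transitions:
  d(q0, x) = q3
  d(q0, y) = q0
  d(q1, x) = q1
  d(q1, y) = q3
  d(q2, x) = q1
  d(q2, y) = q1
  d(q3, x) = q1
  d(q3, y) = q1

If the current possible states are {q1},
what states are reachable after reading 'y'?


Apply transition on 'y' from each current state:
  d(q1, y) = q3

{q3}


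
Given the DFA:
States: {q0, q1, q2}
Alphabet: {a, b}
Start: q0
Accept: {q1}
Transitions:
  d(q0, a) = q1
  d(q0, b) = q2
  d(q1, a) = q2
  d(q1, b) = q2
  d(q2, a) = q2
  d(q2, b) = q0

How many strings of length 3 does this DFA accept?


Enumerating all length-3 strings:
  "aaa" -> q2 [reject]
  "aab" -> q0 [reject]
  "aba" -> q2 [reject]
  "abb" -> q0 [reject]
  "baa" -> q2 [reject]
  "bab" -> q0 [reject]
  "bba" -> q1 [accept]
  "bbb" -> q2 [reject]

1 out of 8


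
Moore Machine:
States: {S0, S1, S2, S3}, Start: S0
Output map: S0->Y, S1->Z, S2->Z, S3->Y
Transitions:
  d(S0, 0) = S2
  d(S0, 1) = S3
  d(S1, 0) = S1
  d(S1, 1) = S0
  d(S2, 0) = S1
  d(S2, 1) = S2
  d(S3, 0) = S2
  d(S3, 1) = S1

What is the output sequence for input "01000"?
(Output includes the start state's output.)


Start: S0 (output Y)
  --0--> S2 (output Z)
  --1--> S2 (output Z)
  --0--> S1 (output Z)
  --0--> S1 (output Z)
  --0--> S1 (output Z)

"YZZZZZ"


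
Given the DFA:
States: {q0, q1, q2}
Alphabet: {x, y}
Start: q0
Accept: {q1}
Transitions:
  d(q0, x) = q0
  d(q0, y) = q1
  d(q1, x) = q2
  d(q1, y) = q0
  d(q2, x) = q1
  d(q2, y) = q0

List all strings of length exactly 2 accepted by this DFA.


All strings of length 2: 4 total
Accepted: 1

"xy"


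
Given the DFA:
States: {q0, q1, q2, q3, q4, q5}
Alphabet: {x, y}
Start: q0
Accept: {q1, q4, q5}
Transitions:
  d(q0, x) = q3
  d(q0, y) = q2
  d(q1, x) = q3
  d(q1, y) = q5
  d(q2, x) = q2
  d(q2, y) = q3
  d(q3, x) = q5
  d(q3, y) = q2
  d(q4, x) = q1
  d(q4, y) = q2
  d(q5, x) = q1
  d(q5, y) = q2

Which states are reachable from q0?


BFS from q0:
  layer 0: {q0}
  layer 1: {q2, q3}
  layer 2: {q5}
  layer 3: {q1}

{q0, q1, q2, q3, q5}


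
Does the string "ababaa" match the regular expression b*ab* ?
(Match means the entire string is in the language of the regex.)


|string| = 6; first = 'a'; last = 'a'

No, "ababaa" does not match b*ab*


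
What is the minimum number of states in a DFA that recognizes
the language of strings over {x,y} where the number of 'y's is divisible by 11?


States track (count of 'y') mod 11.
Need 11 states: one per remainder 0..10; accept = remainder 0.

11


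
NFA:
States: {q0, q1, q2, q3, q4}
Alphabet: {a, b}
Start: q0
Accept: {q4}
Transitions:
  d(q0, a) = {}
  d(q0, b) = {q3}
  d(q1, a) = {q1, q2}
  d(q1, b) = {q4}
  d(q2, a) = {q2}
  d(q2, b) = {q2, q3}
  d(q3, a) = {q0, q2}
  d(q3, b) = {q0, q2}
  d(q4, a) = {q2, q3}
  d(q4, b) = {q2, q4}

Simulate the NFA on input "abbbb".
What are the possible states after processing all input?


Start: {q0}
  --a--> {}
  --b--> {}
  --b--> {}
  --b--> {}
  --b--> {}

{} (empty set, no valid transitions)


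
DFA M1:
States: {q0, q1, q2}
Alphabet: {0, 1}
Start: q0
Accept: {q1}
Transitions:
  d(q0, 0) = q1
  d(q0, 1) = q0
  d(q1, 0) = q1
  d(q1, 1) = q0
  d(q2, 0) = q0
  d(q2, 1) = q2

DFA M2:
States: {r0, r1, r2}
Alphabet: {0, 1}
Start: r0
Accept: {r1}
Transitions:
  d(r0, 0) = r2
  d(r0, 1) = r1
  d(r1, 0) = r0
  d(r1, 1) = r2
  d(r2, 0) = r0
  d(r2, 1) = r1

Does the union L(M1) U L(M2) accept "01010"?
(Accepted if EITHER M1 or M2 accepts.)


M1: final=q1 accepted=True
M2: final=r0 accepted=False

Yes, union accepts


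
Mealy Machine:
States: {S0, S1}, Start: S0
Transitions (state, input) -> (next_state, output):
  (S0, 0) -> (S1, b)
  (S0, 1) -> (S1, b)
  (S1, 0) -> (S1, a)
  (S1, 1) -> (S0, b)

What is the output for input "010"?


Step-by-step:
  (S0, 0) -> (S1, b)
  (S1, 1) -> (S0, b)
  (S0, 0) -> (S1, b)

"bbb"


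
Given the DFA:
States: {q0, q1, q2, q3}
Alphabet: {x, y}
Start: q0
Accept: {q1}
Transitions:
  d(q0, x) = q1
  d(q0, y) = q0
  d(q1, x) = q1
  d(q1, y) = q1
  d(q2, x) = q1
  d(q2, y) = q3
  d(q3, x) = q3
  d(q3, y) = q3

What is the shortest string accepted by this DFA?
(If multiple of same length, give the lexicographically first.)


BFS by string length (lex-first path to each state shown):
  len 0: q0<-""
  len 1: q0<-"y", q1<-"x"
Found accept state at length 1.

"x"


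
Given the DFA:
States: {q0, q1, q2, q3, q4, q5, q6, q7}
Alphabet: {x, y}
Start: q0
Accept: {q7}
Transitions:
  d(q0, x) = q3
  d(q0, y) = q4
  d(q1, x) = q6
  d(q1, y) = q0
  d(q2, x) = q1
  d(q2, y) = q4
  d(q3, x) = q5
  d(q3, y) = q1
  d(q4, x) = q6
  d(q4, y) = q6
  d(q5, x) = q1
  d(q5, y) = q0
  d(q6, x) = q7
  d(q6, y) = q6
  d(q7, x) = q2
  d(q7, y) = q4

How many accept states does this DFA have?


Accept states listed: {q7}
Counting: q7(1)

1


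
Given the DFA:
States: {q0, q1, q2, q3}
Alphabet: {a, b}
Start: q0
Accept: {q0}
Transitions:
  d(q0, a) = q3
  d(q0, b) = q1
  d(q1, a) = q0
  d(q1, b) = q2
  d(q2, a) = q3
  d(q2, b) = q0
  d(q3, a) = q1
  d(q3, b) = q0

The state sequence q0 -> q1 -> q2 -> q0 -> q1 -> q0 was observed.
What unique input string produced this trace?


Trace back each transition to find the symbol:
  q0 --[b]--> q1
  q1 --[b]--> q2
  q2 --[b]--> q0
  q0 --[b]--> q1
  q1 --[a]--> q0

"bbbba"


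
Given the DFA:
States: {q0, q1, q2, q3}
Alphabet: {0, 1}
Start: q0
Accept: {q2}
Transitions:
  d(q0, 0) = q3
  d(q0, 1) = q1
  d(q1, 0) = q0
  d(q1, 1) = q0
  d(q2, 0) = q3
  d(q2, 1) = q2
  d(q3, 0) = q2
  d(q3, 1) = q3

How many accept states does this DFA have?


Accept states listed: {q2}
Counting: q2(1)

1


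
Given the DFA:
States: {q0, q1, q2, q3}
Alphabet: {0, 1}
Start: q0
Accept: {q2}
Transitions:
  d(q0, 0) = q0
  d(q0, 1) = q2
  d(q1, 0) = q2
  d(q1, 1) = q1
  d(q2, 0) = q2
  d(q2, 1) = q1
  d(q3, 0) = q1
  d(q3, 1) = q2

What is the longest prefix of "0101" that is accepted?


Run the DFA, marking each prefix where the state is accepting:
  "" -> q0 [reject]
  "0" -> q0 [reject]
  "01" -> q2 [accept]
  "010" -> q2 [accept]
  "0101" -> q1 [reject]

"010"


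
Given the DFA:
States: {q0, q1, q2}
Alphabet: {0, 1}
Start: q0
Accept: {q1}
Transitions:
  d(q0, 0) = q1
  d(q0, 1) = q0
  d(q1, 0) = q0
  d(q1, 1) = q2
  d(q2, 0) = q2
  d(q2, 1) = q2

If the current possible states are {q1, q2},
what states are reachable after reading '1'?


Apply transition on '1' from each current state:
  d(q1, 1) = q2
  d(q2, 1) = q2

{q2}


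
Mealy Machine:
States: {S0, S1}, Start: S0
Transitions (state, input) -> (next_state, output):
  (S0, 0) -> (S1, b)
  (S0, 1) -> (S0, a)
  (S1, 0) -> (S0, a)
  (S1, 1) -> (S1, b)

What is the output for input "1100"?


Step-by-step:
  (S0, 1) -> (S0, a)
  (S0, 1) -> (S0, a)
  (S0, 0) -> (S1, b)
  (S1, 0) -> (S0, a)

"aaba"


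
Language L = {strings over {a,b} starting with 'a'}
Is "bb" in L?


first symbol = 'b'

No, "bb" is not in L


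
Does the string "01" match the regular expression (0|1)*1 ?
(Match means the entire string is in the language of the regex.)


|string| = 2; first = '0'; last = '1'

Yes, "01" matches (0|1)*1


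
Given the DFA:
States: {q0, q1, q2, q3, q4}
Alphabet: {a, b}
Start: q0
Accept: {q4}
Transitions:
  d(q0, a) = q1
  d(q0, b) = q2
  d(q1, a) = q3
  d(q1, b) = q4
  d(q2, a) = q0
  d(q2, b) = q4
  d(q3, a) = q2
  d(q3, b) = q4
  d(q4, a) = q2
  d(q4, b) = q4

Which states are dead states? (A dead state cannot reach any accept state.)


Forward reachability from each state:
  q0 -> reaches accept state q4 (live)
  q1 -> reaches accept state q4 (live)
  q2 -> reaches accept state q4 (live)
  q3 -> reaches accept state q4 (live)
  q4 -> reaches accept state q4 (live)

None (all states can reach an accept state)


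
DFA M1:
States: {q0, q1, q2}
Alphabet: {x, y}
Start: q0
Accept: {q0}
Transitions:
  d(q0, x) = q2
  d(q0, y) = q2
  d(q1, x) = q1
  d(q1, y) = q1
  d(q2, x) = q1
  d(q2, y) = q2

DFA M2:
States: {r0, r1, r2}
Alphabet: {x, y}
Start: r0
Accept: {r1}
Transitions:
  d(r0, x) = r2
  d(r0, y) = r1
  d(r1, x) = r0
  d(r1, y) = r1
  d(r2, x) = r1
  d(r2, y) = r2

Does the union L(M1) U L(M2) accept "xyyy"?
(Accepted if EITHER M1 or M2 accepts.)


M1: final=q2 accepted=False
M2: final=r2 accepted=False

No, union rejects (neither accepts)


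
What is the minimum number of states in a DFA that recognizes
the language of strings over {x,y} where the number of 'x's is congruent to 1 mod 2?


States track (count of 'x') mod 2.
Need 2 states: one per remainder 0..1; accept = remainder 1.

2


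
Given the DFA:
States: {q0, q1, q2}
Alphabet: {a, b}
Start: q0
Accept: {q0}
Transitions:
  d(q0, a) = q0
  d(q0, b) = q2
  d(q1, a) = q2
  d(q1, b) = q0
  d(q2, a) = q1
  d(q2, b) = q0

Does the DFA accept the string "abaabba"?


Trace: q0 -> q0 -> q2 -> q1 -> q2 -> q0 -> q2 -> q1
Final state: q1
Accept states: {q0}

No, rejected (final state q1 is not an accept state)


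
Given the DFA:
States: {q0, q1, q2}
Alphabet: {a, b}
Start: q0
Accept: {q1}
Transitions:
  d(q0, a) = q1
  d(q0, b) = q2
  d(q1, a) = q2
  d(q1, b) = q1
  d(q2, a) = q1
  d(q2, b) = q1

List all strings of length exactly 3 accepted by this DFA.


All strings of length 3: 8 total
Accepted: 5

"aaa", "aab", "abb", "bab", "bbb"


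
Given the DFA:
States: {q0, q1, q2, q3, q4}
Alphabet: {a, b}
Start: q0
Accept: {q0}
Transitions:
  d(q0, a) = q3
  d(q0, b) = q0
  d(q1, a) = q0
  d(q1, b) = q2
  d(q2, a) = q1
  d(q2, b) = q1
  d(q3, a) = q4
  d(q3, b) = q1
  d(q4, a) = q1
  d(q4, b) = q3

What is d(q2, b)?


Looking up transition d(q2, b)

q1


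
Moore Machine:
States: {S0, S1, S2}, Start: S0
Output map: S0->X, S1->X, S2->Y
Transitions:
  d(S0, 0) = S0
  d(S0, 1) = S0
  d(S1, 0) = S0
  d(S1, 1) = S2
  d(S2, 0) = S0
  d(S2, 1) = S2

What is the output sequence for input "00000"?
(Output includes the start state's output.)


Start: S0 (output X)
  --0--> S0 (output X)
  --0--> S0 (output X)
  --0--> S0 (output X)
  --0--> S0 (output X)
  --0--> S0 (output X)

"XXXXXX"


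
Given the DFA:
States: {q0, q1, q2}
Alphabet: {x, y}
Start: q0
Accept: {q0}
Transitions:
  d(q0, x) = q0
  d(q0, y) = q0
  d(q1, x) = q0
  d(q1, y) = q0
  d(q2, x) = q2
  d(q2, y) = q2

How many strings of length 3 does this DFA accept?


Enumerating all length-3 strings:
  "xxx" -> q0 [accept]
  "xxy" -> q0 [accept]
  "xyx" -> q0 [accept]
  "xyy" -> q0 [accept]
  "yxx" -> q0 [accept]
  "yxy" -> q0 [accept]
  "yyx" -> q0 [accept]
  "yyy" -> q0 [accept]

8 out of 8


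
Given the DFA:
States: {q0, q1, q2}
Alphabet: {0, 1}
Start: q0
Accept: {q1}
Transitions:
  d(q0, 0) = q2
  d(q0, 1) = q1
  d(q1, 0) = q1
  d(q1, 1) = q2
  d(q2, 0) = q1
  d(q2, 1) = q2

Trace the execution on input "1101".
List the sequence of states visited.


Input: 1101
d(q0, 1) = q1
d(q1, 1) = q2
d(q2, 0) = q1
d(q1, 1) = q2


q0 -> q1 -> q2 -> q1 -> q2


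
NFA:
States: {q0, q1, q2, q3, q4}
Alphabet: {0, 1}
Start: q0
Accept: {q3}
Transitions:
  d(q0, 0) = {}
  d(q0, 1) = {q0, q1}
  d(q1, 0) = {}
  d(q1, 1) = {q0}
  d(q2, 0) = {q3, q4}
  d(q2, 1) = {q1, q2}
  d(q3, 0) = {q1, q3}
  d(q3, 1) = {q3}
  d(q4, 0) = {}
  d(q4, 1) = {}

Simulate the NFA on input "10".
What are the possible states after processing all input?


Start: {q0}
  --1--> {q0, q1}
  --0--> {}

{} (empty set, no valid transitions)


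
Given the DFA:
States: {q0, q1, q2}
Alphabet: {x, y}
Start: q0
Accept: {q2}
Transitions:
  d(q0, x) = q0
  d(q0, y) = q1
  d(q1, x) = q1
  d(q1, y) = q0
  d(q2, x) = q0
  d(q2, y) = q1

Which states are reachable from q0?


BFS from q0:
  layer 0: {q0}
  layer 1: {q1}

{q0, q1}


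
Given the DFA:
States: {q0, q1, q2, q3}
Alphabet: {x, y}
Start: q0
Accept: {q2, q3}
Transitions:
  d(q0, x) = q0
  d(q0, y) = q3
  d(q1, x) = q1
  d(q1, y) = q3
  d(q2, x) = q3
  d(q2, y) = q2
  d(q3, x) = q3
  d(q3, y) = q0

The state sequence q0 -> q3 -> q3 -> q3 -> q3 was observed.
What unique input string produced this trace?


Trace back each transition to find the symbol:
  q0 --[y]--> q3
  q3 --[x]--> q3
  q3 --[x]--> q3
  q3 --[x]--> q3

"yxxx"
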